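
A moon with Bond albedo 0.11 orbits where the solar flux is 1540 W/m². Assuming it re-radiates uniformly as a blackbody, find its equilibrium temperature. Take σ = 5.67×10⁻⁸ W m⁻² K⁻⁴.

Power absorbed = (1−a)S·πR²; power emitted = 4πR²σT⁴. Equating and cancelling πR²:
T = ((1−a)S / 4σ)^(1/4) = (1370 / (4 × 5.67×10⁻⁸))^(1/4) = (6.04×10^9)^(1/4).
T = 279 K.

T ≈ 279 K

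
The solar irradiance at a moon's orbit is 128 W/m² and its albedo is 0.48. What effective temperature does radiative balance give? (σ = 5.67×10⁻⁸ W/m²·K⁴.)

T ≈ 131 K

Power absorbed = (1−a)S·πR²; power emitted = 4πR²σT⁴. Equating and cancelling πR²:
T = ((1−a)S / 4σ)^(1/4) = (66.6 / (4 × 5.67×10⁻⁸))^(1/4) = (2.93×10^8)^(1/4).
T = 131 K.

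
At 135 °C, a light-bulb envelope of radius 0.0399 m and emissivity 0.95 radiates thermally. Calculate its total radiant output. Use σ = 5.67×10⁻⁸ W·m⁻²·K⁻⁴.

P ≈ 29.9 W

A = 4πr² = 4π × (0.0399)² = 0.0200 m².
135 °C = 408 K.
Stefan–Boltzmann: P = εσAT⁴ = 0.95 × 5.67×10⁻⁸ × 0.0200 × (408)⁴ = 0.95 × 5.67×10⁻⁸ × 0.0200 × 2.77×10^10.
P = 29.9 W.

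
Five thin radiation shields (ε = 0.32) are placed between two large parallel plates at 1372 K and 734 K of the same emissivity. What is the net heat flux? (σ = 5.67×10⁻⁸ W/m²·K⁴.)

Each of the 6 gaps contributes resistance (2/ε − 1) = 2/0.32 − 1 = 5.250; total = 31.50.
q = σ(T₁⁴ − T₂⁴) / 31.50 = 5.67×10⁻⁸ × 3.25×10^12 / 31.50 = 5860 W/m².

q ≈ 5860 W/m²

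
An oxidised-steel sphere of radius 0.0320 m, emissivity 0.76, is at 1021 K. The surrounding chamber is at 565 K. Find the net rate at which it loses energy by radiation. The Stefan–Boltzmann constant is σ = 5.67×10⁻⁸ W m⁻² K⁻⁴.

Q ≈ 546 W

A = 4πr² = 4π × (0.0320)² = 0.0129 m².
Q = εσA(T⁴ − T_s⁴). T⁴ − T_s⁴ = (1021)⁴ − (565)⁴ = 1.09×10^12 − 1.02×10^11 = 9.85×10^11 K⁴.
Q = 0.76 × 5.67×10⁻⁸ × 0.0129 × 9.85×10^11 = 546 W.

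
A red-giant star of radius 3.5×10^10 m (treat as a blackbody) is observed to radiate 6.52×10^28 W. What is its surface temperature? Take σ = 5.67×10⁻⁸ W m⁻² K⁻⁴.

A = 4πr² = 4π × (3.5×10^10)² = 1.54×10^22 m².
From P = σAT⁴, T = (P / σA)^(1/4) = (6.52×10^28 / (5.67×10⁻⁸ × 1.54×10^22))^(1/4).
T = (7.47×10^13)^(1/4) = 2940 K.

T ≈ 2940 K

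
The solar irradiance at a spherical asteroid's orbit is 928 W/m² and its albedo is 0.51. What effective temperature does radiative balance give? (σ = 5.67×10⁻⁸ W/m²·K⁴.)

Power absorbed = (1−a)S·πR²; power emitted = 4πR²σT⁴. Equating and cancelling πR²:
T = ((1−a)S / 4σ)^(1/4) = (455 / (4 × 5.67×10⁻⁸))^(1/4) = (2.00×10^9)^(1/4).
T = 212 K.

T ≈ 212 K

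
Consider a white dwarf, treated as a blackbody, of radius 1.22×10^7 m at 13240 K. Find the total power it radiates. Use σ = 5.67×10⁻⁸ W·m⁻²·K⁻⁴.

A = 4πr² = 4π × (1.22×10^7)² = 1.87×10^15 m².
P = σAT⁴ = 5.67×10⁻⁸ × 1.87×10^15 × (13240)⁴ = 5.67×10⁻⁸ × 1.87×10^15 × 3.07×10^16.
P = 3.26×10^24 W.

P ≈ 3.26×10^24 W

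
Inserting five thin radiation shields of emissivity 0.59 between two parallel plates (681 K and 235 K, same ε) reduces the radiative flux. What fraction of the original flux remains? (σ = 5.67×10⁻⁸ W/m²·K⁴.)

ratio ≈ 0.167

With N identical shields there are N+1 = 6 gaps in series, each with the same radiative resistance, so the flux falls to 1/(N+1) of its unshielded value.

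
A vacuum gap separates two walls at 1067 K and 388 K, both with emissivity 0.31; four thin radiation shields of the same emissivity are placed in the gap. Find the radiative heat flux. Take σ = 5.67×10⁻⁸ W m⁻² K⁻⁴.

q ≈ 2650 W/m²

Each of the 5 gaps contributes resistance (2/ε − 1) = 2/0.31 − 1 = 5.452; total = 27.26.
q = σ(T₁⁴ − T₂⁴) / 27.26 = 5.67×10⁻⁸ × 1.27×10^12 / 27.26 = 2650 W/m².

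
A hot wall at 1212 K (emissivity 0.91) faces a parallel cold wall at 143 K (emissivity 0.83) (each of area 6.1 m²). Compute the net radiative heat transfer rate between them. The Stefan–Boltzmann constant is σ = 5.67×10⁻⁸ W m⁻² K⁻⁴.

For two large parallel gray plates, q = σ(T₁⁴ − T₂⁴) / (1/ε₁ + 1/ε₂ − 1).
1/ε₁ + 1/ε₂ − 1 = 1/0.91 + 1/0.83 − 1 = 1.304.
T₁⁴ − T₂⁴ = 2.16×10^12 − 4.18×10^8 = 2.16×10^12 K⁴.
q = 5.67×10⁻⁸ × 2.16×10^12 / 1.304 = 93800 W/m².
Q = q·A = 93800 × 6.1 = 5.72×10^5 W.

Q ≈ 5.72×10^5 W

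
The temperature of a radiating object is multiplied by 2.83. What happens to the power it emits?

P ∝ T⁴, so the power scales as (2.83)⁴ = 64.1.

factor ≈ 64.1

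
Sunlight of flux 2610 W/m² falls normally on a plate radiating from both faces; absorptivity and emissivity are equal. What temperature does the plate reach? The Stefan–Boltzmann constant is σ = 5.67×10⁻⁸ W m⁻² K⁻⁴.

T ≈ 389 K

Absorbed flux αS = emitted flux 2εσT⁴ per unit area; with α = ε this gives T = (S/2σ)^(1/4).
T = (2610 / (2 × 5.67×10⁻⁸))^(1/4) = (2.30×10^10)^(1/4).
T = 389 K.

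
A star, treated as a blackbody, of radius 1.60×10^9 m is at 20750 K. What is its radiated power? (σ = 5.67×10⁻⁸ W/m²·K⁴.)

A = 4πr² = 4π × (1.60×10^9)² = 3.22×10^19 m².
P = σAT⁴ = 5.67×10⁻⁸ × 3.22×10^19 × (20750)⁴ = 5.67×10⁻⁸ × 3.22×10^19 × 1.85×10^17.
P = 3.38×10^29 W.

P ≈ 3.38×10^29 W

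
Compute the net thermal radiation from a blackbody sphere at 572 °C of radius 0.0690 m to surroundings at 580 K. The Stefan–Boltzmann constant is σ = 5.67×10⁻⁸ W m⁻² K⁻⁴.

Q ≈ 1350 W

A = 4πr² = 4π × (0.0690)² = 0.0598 m².
Convert: 572 °C = 845 K.
Q = σA(T⁴ − T_s⁴). T⁴ − T_s⁴ = (845)⁴ − (580)⁴ = 5.10×10^11 − 1.13×10^11 = 3.97×10^11 K⁴.
Q = 5.67×10⁻⁸ × 0.0598 × 3.97×10^11 = 1350 W.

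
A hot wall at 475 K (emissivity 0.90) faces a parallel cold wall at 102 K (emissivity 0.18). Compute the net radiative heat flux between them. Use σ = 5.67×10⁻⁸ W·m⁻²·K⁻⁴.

q ≈ 508 W/m²

For two large parallel gray plates, q = σ(T₁⁴ − T₂⁴) / (1/ε₁ + 1/ε₂ − 1).
1/ε₁ + 1/ε₂ − 1 = 1/0.90 + 1/0.18 − 1 = 5.667.
T₁⁴ − T₂⁴ = 5.09×10^10 − 1.08×10^8 = 5.08×10^10 K⁴.
q = 5.67×10⁻⁸ × 5.08×10^10 / 5.667 = 508 W/m².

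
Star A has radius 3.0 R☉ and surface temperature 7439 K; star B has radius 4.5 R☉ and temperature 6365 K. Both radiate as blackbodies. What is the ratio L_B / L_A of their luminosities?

L = 4πR²σT⁴ ∝ R²T⁴, so L_B/L_A = (4.5/3.0)² × (6365/7439)⁴ = 2.25 × 0.536 = 1.21.

L_B/L_A ≈ 1.21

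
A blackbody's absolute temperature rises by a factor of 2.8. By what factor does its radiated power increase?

factor ≈ 61.5

P ∝ T⁴, so the power scales as (2.8)⁴ = 61.5.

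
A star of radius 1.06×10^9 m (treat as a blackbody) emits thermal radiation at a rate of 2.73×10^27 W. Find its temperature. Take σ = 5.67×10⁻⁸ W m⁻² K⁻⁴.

A = 4πr² = 4π × (1.06×10^9)² = 1.41×10^19 m².
From P = σAT⁴, T = (P / σA)^(1/4) = (2.73×10^27 / (5.67×10⁻⁸ × 1.41×10^19))^(1/4).
T = (3.41×10^15)^(1/4) = 7640 K.

T ≈ 7640 K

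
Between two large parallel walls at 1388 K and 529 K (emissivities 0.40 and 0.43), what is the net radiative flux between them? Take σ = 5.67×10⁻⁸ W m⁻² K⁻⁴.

For two large parallel gray plates, q = σ(T₁⁴ − T₂⁴) / (1/ε₁ + 1/ε₂ − 1).
1/ε₁ + 1/ε₂ − 1 = 1/0.40 + 1/0.43 − 1 = 3.826.
T₁⁴ − T₂⁴ = 3.71×10^12 − 7.83×10^10 = 3.63×10^12 K⁴.
q = 5.67×10⁻⁸ × 3.63×10^12 / 3.826 = 53800 W/m².

q ≈ 53800 W/m²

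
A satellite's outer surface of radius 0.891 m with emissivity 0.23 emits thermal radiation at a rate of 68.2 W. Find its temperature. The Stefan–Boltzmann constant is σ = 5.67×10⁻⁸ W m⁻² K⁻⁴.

T ≈ 151 K

A = 4πr² = 4π × (0.891)² = 9.98 m².
From P = εσAT⁴, T = (P / εσA)^(1/4) = (68.2 / (0.23 × 5.67×10⁻⁸ × 9.98))^(1/4).
T = (5.24×10^8)^(1/4) = 151 K.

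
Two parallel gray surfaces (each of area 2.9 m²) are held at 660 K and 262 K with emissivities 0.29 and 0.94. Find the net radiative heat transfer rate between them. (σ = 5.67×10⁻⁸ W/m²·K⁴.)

Q ≈ 8660 W

For two large parallel gray plates, q = σ(T₁⁴ − T₂⁴) / (1/ε₁ + 1/ε₂ − 1).
1/ε₁ + 1/ε₂ − 1 = 1/0.29 + 1/0.94 − 1 = 3.512.
T₁⁴ − T₂⁴ = 1.90×10^11 − 4.71×10^9 = 1.85×10^11 K⁴.
q = 5.67×10⁻⁸ × 1.85×10^11 / 3.512 = 2990 W/m².
Q = q·A = 2990 × 2.9 = 8660 W.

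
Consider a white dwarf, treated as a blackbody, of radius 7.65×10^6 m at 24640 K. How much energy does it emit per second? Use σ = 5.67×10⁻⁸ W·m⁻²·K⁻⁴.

A = 4πr² = 4π × (7.65×10^6)² = 7.35×10^14 m².
P = σAT⁴ = 5.67×10⁻⁸ × 7.35×10^14 × (24640)⁴ = 5.67×10⁻⁸ × 7.35×10^14 × 3.69×10^17.
P = 1.54×10^25 W.

P ≈ 1.54×10^25 W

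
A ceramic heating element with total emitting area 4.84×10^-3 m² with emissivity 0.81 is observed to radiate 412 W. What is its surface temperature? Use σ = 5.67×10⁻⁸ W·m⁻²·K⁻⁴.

T ≈ 1170 K

From P = εσAT⁴, T = (P / εσA)^(1/4) = (412 / (0.81 × 5.67×10⁻⁸ × 4.84×10^-3))^(1/4).
T = (1.85×10^12)^(1/4) = 1170 K.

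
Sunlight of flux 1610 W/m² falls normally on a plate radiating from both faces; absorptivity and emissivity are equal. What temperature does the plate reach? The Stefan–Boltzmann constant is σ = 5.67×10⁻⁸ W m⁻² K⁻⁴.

T ≈ 345 K

Absorbed flux αS = emitted flux 2εσT⁴ per unit area; with α = ε this gives T = (S/2σ)^(1/4).
T = (1610 / (2 × 5.67×10⁻⁸))^(1/4) = (1.42×10^10)^(1/4).
T = 345 K.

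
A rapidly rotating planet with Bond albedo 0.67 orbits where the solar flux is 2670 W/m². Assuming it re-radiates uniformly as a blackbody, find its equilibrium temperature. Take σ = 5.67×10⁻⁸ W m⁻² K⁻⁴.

T ≈ 250 K

Power absorbed = (1−a)S·πR²; power emitted = 4πR²σT⁴. Equating and cancelling πR²:
T = ((1−a)S / 4σ)^(1/4) = (881 / (4 × 5.67×10⁻⁸))^(1/4) = (3.88×10^9)^(1/4).
T = 250 K.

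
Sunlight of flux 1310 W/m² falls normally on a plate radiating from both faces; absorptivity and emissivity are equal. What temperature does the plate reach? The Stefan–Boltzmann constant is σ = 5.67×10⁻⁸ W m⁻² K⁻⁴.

Absorbed flux αS = emitted flux 2εσT⁴ per unit area; with α = ε this gives T = (S/2σ)^(1/4).
T = (1310 / (2 × 5.67×10⁻⁸))^(1/4) = (1.16×10^10)^(1/4).
T = 328 K.

T ≈ 328 K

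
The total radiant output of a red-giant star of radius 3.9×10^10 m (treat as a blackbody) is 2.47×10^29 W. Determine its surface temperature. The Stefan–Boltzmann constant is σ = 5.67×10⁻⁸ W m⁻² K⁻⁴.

T ≈ 3890 K

A = 4πr² = 4π × (3.9×10^10)² = 1.91×10^22 m².
From P = σAT⁴, T = (P / σA)^(1/4) = (2.47×10^29 / (5.67×10⁻⁸ × 1.91×10^22))^(1/4).
T = (2.28×10^14)^(1/4) = 3890 K.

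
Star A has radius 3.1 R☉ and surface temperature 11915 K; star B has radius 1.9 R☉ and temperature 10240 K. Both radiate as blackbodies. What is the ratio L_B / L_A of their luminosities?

L_B/L_A ≈ 0.205

L = 4πR²σT⁴ ∝ R²T⁴, so L_B/L_A = (1.9/3.1)² × (10240/11915)⁴ = 0.376 × 0.546 = 0.205.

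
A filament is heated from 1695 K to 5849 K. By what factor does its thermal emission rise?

P ∝ T⁴, so the ratio is (5849/1695)⁴ = (3.451)⁴ = 142.

ratio ≈ 142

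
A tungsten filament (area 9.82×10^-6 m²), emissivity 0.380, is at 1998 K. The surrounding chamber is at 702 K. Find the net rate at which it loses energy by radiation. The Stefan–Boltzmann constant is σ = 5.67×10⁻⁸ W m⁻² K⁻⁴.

Q ≈ 3.32 W

Q = εσA(T⁴ − T_s⁴). T⁴ − T_s⁴ = (1998)⁴ − (702)⁴ = 1.59×10^13 − 2.43×10^11 = 1.57×10^13 K⁴.
Q = 0.380 × 5.67×10⁻⁸ × 9.82×10^-6 × 1.57×10^13 = 3.32 W.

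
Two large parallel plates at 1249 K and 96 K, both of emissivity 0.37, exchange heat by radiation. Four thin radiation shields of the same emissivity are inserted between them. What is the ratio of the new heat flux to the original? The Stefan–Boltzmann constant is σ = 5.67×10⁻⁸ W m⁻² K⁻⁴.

ratio ≈ 0.200

With N identical shields there are N+1 = 5 gaps in series, each with the same radiative resistance, so the flux falls to 1/(N+1) of its unshielded value.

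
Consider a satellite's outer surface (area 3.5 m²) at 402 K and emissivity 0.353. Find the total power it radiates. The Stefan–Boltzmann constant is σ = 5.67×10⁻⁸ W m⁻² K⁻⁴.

P ≈ 1830 W

Stefan–Boltzmann: P = εσAT⁴ = 0.353 × 5.67×10⁻⁸ × 3.50 × (402)⁴ = 0.353 × 5.67×10⁻⁸ × 3.50 × 2.61×10^10.
P = 1830 W.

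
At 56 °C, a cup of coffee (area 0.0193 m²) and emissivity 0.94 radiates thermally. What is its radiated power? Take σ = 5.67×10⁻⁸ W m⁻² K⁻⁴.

P ≈ 12.1 W

56 °C = 329 K.
P = εσAT⁴ = 0.94 × 5.67×10⁻⁸ × 0.0193 × (329)⁴ = 0.94 × 5.67×10⁻⁸ × 0.0193 × 1.17×10^10.
P = 12.1 W.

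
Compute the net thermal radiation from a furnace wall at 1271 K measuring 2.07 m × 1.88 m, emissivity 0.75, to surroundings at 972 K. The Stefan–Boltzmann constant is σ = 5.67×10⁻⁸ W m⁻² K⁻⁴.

Q ≈ 2.84×10^5 W

A = 2.07 × 1.88 = 3.89 m².
Q = εσA(T⁴ − T_s⁴). T⁴ − T_s⁴ = (1271)⁴ − (972)⁴ = 2.61×10^12 − 8.93×10^11 = 1.72×10^12 K⁴.
Q = 0.75 × 5.67×10⁻⁸ × 3.89 × 1.72×10^12 = 2.84×10^5 W.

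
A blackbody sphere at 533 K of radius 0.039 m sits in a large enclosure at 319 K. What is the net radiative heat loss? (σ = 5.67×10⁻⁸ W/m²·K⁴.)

A = 4πr² = 4π × (0.039)² = 0.0191 m².
Q = σA(T⁴ − T_s⁴). T⁴ − T_s⁴ = (533)⁴ − (319)⁴ = 8.07×10^10 − 1.04×10^10 = 7.04×10^10 K⁴.
Q = 5.67×10⁻⁸ × 0.0191 × 7.04×10^10 = 76.2 W.

Q ≈ 76.2 W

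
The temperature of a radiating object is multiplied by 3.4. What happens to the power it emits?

P ∝ T⁴, so the power scales as (3.4)⁴ = 134.

factor ≈ 134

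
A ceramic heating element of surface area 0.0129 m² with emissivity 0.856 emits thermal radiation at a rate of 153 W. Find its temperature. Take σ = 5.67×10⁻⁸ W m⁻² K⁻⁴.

T ≈ 703 K

From P = εσAT⁴, T = (P / εσA)^(1/4) = (153 / (0.856 × 5.67×10⁻⁸ × 0.0129))^(1/4).
T = (2.44×10^11)^(1/4) = 703 K.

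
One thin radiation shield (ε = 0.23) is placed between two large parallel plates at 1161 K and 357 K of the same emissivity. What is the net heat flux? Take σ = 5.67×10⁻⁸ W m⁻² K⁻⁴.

q ≈ 6630 W/m²

Each of the 2 gaps contributes resistance (2/ε − 1) = 2/0.23 − 1 = 7.696; total = 15.39.
q = σ(T₁⁴ − T₂⁴) / 15.39 = 5.67×10⁻⁸ × 1.80×10^12 / 15.39 = 6630 W/m².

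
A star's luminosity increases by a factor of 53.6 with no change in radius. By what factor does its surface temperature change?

factor ≈ 2.71

P ∝ T⁴ ⇒ T ∝ P^(1/4), so T scales by (53.6)^(1/4) = 2.71.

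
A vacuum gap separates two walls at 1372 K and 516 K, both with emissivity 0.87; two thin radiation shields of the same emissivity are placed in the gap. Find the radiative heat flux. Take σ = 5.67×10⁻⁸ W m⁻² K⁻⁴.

q ≈ 50500 W/m²

Each of the 3 gaps contributes resistance (2/ε − 1) = 2/0.87 − 1 = 1.299; total = 3.897.
q = σ(T₁⁴ − T₂⁴) / 3.897 = 5.67×10⁻⁸ × 3.47×10^12 / 3.897 = 50500 W/m².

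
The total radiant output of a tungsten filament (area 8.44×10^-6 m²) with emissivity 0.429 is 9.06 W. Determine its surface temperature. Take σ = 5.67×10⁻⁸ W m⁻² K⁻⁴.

From P = εσAT⁴, T = (P / εσA)^(1/4) = (9.06 / (0.429 × 5.67×10⁻⁸ × 8.44×10^-6))^(1/4).
T = (4.41×10^13)^(1/4) = 2580 K.

T ≈ 2580 K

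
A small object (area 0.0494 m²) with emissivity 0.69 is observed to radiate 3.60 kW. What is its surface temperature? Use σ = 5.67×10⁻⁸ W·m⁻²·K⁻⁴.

From P = εσAT⁴, T = (P / εσA)^(1/4) = (3600 / (0.69 × 5.67×10⁻⁸ × 0.0494))^(1/4).
T = (1.86×10^12)^(1/4) = 1170 K.

T ≈ 1170 K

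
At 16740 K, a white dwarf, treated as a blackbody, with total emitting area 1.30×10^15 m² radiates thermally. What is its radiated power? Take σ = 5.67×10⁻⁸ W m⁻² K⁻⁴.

P = σAT⁴ = 5.67×10⁻⁸ × 1.30×10^15 × (16740)⁴ = 5.67×10⁻⁸ × 1.30×10^15 × 7.85×10^16.
P = 5.79×10^24 W.

P ≈ 5.79×10^24 W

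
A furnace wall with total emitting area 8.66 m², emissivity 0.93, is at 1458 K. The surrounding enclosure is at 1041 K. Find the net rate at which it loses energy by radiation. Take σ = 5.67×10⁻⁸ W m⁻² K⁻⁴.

Q ≈ 1.53×10^6 W

Q = εσA(T⁴ − T_s⁴). T⁴ − T_s⁴ = (1458)⁴ − (1041)⁴ = 4.52×10^12 − 1.17×10^12 = 3.34×10^12 K⁴.
Q = 0.93 × 5.67×10⁻⁸ × 8.66 × 3.34×10^12 = 1.53×10^6 W.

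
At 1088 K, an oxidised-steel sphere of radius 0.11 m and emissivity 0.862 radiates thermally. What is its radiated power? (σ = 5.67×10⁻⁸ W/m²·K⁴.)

A = 4πr² = 4π × (0.11)² = 0.152 m².
P = εσAT⁴ = 0.862 × 5.67×10⁻⁸ × 0.152 × (1088)⁴ = 0.862 × 5.67×10⁻⁸ × 0.152 × 1.40×10^12.
P = 10400 W.

P ≈ 10400 W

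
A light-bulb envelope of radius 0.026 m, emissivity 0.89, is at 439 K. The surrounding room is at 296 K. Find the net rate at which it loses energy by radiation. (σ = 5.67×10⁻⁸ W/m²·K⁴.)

Q ≈ 12.6 W

A = 4πr² = 4π × (0.026)² = 8.49×10^-3 m².
Q = εσA(T⁴ − T_s⁴). T⁴ − T_s⁴ = (439)⁴ − (296)⁴ = 3.71×10^10 − 7.68×10^9 = 2.95×10^10 K⁴.
Q = 0.89 × 5.67×10⁻⁸ × 8.49×10^-3 × 2.95×10^10 = 12.6 W.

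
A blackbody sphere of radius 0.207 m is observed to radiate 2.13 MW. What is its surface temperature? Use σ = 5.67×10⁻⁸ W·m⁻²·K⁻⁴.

T ≈ 2890 K

A = 4πr² = 4π × (0.207)² = 0.538 m².
From P = σAT⁴, T = (P / σA)^(1/4) = (2.13×10^6 / (5.67×10⁻⁸ × 0.538))^(1/4).
T = (6.98×10^13)^(1/4) = 2890 K.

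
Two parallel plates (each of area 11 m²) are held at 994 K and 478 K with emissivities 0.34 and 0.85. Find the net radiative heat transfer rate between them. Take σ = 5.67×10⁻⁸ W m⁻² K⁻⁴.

Q ≈ 1.85×10^5 W

For two large parallel gray plates, q = σ(T₁⁴ − T₂⁴) / (1/ε₁ + 1/ε₂ − 1).
1/ε₁ + 1/ε₂ − 1 = 1/0.34 + 1/0.85 − 1 = 3.118.
T₁⁴ − T₂⁴ = 9.76×10^11 − 5.22×10^10 = 9.24×10^11 K⁴.
q = 5.67×10⁻⁸ × 9.24×10^11 / 3.118 = 16800 W/m².
Q = q·A = 16800 × 11 = 1.85×10^5 W.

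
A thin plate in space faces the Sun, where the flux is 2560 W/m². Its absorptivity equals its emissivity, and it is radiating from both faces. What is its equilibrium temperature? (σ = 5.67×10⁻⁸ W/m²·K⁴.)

Absorbed flux αS = emitted flux 2εσT⁴ per unit area; with α = ε this gives T = (S/2σ)^(1/4).
T = (2560 / (2 × 5.67×10⁻⁸))^(1/4) = (2.26×10^10)^(1/4).
T = 388 K.

T ≈ 388 K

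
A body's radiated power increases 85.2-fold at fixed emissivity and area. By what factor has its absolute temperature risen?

P ∝ T⁴ ⇒ T ∝ P^(1/4), so T scales by (85.2)^(1/4) = 3.04.

factor ≈ 3.04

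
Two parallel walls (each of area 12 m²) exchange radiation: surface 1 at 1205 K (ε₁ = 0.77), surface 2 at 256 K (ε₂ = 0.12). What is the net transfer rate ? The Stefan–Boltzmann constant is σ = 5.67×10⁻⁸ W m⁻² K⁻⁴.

Q ≈ 1.66×10^5 W

For two large parallel gray plates, q = σ(T₁⁴ − T₂⁴) / (1/ε₁ + 1/ε₂ − 1).
1/ε₁ + 1/ε₂ − 1 = 1/0.77 + 1/0.12 − 1 = 8.632.
T₁⁴ − T₂⁴ = 2.11×10^12 − 4.29×10^9 = 2.10×10^12 K⁴.
q = 5.67×10⁻⁸ × 2.10×10^12 / 8.632 = 13800 W/m².
Q = q·A = 13800 × 12 = 1.66×10^5 W.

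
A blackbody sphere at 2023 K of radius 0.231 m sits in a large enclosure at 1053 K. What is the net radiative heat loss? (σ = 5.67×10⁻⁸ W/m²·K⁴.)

Q ≈ 5.90×10^5 W

A = 4πr² = 4π × (0.231)² = 0.671 m².
Q = σA(T⁴ − T_s⁴). T⁴ − T_s⁴ = (2023)⁴ − (1053)⁴ = 1.67×10^13 − 1.23×10^12 = 1.55×10^13 K⁴.
Q = 5.67×10⁻⁸ × 0.671 × 1.55×10^13 = 5.90×10^5 W.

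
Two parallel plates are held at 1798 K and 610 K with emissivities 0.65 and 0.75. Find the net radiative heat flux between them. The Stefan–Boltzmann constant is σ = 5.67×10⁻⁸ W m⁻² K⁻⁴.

q ≈ 3.12×10^5 W/m²

For two large parallel gray plates, q = σ(T₁⁴ − T₂⁴) / (1/ε₁ + 1/ε₂ − 1).
1/ε₁ + 1/ε₂ − 1 = 1/0.65 + 1/0.75 − 1 = 1.872.
T₁⁴ − T₂⁴ = 1.05×10^13 − 1.38×10^11 = 1.03×10^13 K⁴.
q = 5.67×10⁻⁸ × 1.03×10^13 / 1.872 = 3.12×10^5 W/m².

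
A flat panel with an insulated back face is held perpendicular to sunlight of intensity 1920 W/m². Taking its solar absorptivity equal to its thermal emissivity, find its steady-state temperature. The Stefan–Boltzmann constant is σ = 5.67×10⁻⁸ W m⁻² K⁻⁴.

Absorbed flux αS = emitted flux εσT⁴ (one radiating face); with α = ε, T = (S/σ)^(1/4).
T = (1920 / 5.67×10⁻⁸)^(1/4) = (3.39×10^10)^(1/4).
T = 429 K.

T ≈ 429 K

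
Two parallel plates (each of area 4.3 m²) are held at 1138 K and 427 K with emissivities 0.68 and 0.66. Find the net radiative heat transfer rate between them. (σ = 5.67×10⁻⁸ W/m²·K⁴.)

For two large parallel gray plates, q = σ(T₁⁴ − T₂⁴) / (1/ε₁ + 1/ε₂ − 1).
1/ε₁ + 1/ε₂ − 1 = 1/0.68 + 1/0.66 − 1 = 1.986.
T₁⁴ − T₂⁴ = 1.68×10^12 − 3.32×10^10 = 1.64×10^12 K⁴.
q = 5.67×10⁻⁸ × 1.64×10^12 / 1.986 = 46900 W/m².
Q = q·A = 46900 × 4.3 = 2.02×10^5 W.

Q ≈ 2.02×10^5 W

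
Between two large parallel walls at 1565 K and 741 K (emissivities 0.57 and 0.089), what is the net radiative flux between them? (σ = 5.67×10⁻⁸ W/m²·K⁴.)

For two large parallel gray plates, q = σ(T₁⁴ − T₂⁴) / (1/ε₁ + 1/ε₂ − 1).
1/ε₁ + 1/ε₂ − 1 = 1/0.57 + 1/0.089 − 1 = 11.99.
T₁⁴ − T₂⁴ = 6.00×10^12 − 3.01×10^11 = 5.70×10^12 K⁴.
q = 5.67×10⁻⁸ × 5.70×10^12 / 11.99 = 26900 W/m².

q ≈ 26900 W/m²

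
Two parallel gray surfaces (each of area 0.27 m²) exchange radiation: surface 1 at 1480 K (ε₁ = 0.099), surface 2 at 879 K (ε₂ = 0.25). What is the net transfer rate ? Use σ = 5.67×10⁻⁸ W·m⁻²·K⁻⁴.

Q ≈ 4910 W

For two large parallel gray plates, q = σ(T₁⁴ − T₂⁴) / (1/ε₁ + 1/ε₂ − 1).
1/ε₁ + 1/ε₂ − 1 = 1/0.099 + 1/0.25 − 1 = 13.10.
T₁⁴ − T₂⁴ = 4.80×10^12 − 5.97×10^11 = 4.20×10^12 K⁴.
q = 5.67×10⁻⁸ × 4.20×10^12 / 13.10 = 18200 W/m².
Q = q·A = 18200 × 0.27 = 4910 W.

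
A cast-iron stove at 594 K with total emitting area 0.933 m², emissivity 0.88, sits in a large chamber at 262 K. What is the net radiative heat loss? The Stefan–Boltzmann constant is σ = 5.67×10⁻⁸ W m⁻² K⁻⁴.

Q = εσA(T⁴ − T_s⁴). T⁴ − T_s⁴ = (594)⁴ − (262)⁴ = 1.24×10^11 − 4.71×10^9 = 1.20×10^11 K⁴.
Q = 0.88 × 5.67×10⁻⁸ × 0.933 × 1.20×10^11 = 5580 W.

Q ≈ 5580 W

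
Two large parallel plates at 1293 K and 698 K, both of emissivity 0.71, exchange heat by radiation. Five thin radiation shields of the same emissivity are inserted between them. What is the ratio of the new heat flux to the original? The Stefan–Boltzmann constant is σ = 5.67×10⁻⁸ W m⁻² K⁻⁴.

With N identical shields there are N+1 = 6 gaps in series, each with the same radiative resistance, so the flux falls to 1/(N+1) of its unshielded value.

ratio ≈ 0.167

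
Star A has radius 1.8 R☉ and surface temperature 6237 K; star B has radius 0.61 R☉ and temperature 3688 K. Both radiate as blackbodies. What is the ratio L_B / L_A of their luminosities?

L = 4πR²σT⁴ ∝ R²T⁴, so L_B/L_A = (0.61/1.8)² × (3688/6237)⁴ = 0.115 × 0.122 = 0.0140.

L_B/L_A ≈ 0.0140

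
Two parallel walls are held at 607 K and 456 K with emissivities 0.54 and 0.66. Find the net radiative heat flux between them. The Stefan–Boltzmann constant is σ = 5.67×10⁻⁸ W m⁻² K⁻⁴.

For two large parallel gray plates, q = σ(T₁⁴ − T₂⁴) / (1/ε₁ + 1/ε₂ − 1).
1/ε₁ + 1/ε₂ − 1 = 1/0.54 + 1/0.66 − 1 = 2.367.
T₁⁴ − T₂⁴ = 1.36×10^11 − 4.32×10^10 = 9.25×10^10 K⁴.
q = 5.67×10⁻⁸ × 9.25×10^10 / 2.367 = 2220 W/m².

q ≈ 2220 W/m²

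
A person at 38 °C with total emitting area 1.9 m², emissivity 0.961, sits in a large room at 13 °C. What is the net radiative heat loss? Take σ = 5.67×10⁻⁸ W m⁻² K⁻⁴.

Q ≈ 276 W

Convert: 38 °C = 311 K; 13 °C = 286 K.
Q = εσA(T⁴ − T_s⁴). T⁴ − T_s⁴ = (311)⁴ − (286)⁴ = 9.35×10^9 − 6.69×10^9 = 2.66×10^9 K⁴.
Q = 0.961 × 5.67×10⁻⁸ × 1.90 × 2.66×10^9 = 276 W.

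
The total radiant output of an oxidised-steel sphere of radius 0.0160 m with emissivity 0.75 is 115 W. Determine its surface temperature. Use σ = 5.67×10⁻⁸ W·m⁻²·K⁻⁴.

T ≈ 958 K

A = 4πr² = 4π × (0.0160)² = 3.22×10^-3 m².
From P = εσAT⁴, T = (P / εσA)^(1/4) = (115 / (0.75 × 5.67×10⁻⁸ × 3.22×10^-3))^(1/4).
T = (8.41×10^11)^(1/4) = 958 K.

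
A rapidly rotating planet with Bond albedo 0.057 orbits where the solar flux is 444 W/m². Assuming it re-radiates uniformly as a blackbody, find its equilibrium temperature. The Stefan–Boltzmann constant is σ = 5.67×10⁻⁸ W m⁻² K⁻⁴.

T ≈ 207 K

Power absorbed = (1−a)S·πR²; power emitted = 4πR²σT⁴. Equating and cancelling πR²:
T = ((1−a)S / 4σ)^(1/4) = (419 / (4 × 5.67×10⁻⁸))^(1/4) = (1.85×10^9)^(1/4).
T = 207 K.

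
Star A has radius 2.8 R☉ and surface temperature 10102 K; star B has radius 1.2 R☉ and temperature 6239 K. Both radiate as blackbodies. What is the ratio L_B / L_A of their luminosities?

L = 4πR²σT⁴ ∝ R²T⁴, so L_B/L_A = (1.2/2.8)² × (6239/10102)⁴ = 0.184 × 0.145 = 0.0267.

L_B/L_A ≈ 0.0267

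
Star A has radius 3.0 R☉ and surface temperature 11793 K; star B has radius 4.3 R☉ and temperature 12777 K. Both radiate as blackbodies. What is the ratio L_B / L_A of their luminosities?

L = 4πR²σT⁴ ∝ R²T⁴, so L_B/L_A = (4.3/3.0)² × (12777/11793)⁴ = 2.05 × 1.38 = 2.83.

L_B/L_A ≈ 2.83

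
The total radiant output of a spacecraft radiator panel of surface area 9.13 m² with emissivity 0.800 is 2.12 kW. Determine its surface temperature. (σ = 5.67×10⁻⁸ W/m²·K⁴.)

From P = εσAT⁴, T = (P / εσA)^(1/4) = (2120 / (0.800 × 5.67×10⁻⁸ × 9.13))^(1/4).
T = (5.12×10^9)^(1/4) = 267 K.

T ≈ 267 K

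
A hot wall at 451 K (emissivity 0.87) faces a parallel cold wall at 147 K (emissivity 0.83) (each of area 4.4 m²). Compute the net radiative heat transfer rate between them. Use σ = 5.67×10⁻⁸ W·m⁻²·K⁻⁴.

Q ≈ 7540 W

For two large parallel gray plates, q = σ(T₁⁴ − T₂⁴) / (1/ε₁ + 1/ε₂ − 1).
1/ε₁ + 1/ε₂ − 1 = 1/0.87 + 1/0.83 − 1 = 1.354.
T₁⁴ − T₂⁴ = 4.14×10^10 − 4.67×10^8 = 4.09×10^10 K⁴.
q = 5.67×10⁻⁸ × 4.09×10^10 / 1.354 = 1710 W/m².
Q = q·A = 1710 × 4.4 = 7540 W.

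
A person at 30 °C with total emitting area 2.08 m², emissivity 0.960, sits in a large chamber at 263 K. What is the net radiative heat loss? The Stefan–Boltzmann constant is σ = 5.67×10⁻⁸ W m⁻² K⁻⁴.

Convert: 30 °C = 303 K.
Q = εσA(T⁴ − T_s⁴). T⁴ − T_s⁴ = (303)⁴ − (263)⁴ = 8.43×10^9 − 4.78×10^9 = 3.64×10^9 K⁴.
Q = 0.960 × 5.67×10⁻⁸ × 2.08 × 3.64×10^9 = 413 W.

Q ≈ 413 W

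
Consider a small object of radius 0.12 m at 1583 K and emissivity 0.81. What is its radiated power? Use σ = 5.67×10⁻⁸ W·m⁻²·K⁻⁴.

A = 4πr² = 4π × (0.12)² = 0.181 m².
Stefan–Boltzmann: P = εσAT⁴ = 0.81 × 5.67×10⁻⁸ × 0.181 × (1583)⁴ = 0.81 × 5.67×10⁻⁸ × 0.181 × 6.28×10^12.
P = 52200 W.

P ≈ 52200 W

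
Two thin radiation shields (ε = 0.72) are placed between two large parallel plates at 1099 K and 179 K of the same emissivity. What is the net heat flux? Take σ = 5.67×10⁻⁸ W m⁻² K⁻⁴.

q ≈ 15500 W/m²

Each of the 3 gaps contributes resistance (2/ε − 1) = 2/0.72 − 1 = 1.778; total = 5.333.
q = σ(T₁⁴ − T₂⁴) / 5.333 = 5.67×10⁻⁸ × 1.46×10^12 / 5.333 = 15500 W/m².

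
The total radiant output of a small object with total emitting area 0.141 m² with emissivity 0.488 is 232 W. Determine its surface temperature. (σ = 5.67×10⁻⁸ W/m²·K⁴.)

T ≈ 494 K

From P = εσAT⁴, T = (P / εσA)^(1/4) = (232 / (0.488 × 5.67×10⁻⁸ × 0.141))^(1/4).
T = (5.95×10^10)^(1/4) = 494 K.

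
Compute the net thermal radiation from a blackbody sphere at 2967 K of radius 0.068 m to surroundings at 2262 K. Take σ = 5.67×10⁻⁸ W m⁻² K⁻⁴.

Q ≈ 1.69×10^5 W

A = 4πr² = 4π × (0.068)² = 0.0581 m².
Q = σA(T⁴ − T_s⁴). T⁴ − T_s⁴ = (2967)⁴ − (2262)⁴ = 7.75×10^13 − 2.62×10^13 = 5.13×10^13 K⁴.
Q = 5.67×10⁻⁸ × 0.0581 × 5.13×10^13 = 1.69×10^5 W.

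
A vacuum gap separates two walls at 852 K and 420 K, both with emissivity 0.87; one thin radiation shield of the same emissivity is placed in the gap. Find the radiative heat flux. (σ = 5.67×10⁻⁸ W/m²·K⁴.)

Each of the 2 gaps contributes resistance (2/ε − 1) = 2/0.87 − 1 = 1.299; total = 2.598.
q = σ(T₁⁴ − T₂⁴) / 2.598 = 5.67×10⁻⁸ × 4.96×10^11 / 2.598 = 10800 W/m².

q ≈ 10800 W/m²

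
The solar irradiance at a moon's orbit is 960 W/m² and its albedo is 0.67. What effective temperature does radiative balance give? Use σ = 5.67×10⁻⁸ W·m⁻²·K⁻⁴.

Power absorbed = (1−a)S·πR²; power emitted = 4πR²σT⁴. Equating and cancelling πR²:
T = ((1−a)S / 4σ)^(1/4) = (317 / (4 × 5.67×10⁻⁸))^(1/4) = (1.40×10^9)^(1/4).
T = 193 K.

T ≈ 193 K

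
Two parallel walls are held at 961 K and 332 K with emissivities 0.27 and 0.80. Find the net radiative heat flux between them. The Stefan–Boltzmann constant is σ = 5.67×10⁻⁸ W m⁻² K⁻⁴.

For two large parallel gray plates, q = σ(T₁⁴ − T₂⁴) / (1/ε₁ + 1/ε₂ − 1).
1/ε₁ + 1/ε₂ − 1 = 1/0.27 + 1/0.80 − 1 = 3.954.
T₁⁴ − T₂⁴ = 8.53×10^11 − 1.21×10^10 = 8.41×10^11 K⁴.
q = 5.67×10⁻⁸ × 8.41×10^11 / 3.954 = 12100 W/m².

q ≈ 12100 W/m²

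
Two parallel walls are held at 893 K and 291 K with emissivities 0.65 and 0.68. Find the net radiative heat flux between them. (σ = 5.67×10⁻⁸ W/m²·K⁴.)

q ≈ 17700 W/m²

For two large parallel gray plates, q = σ(T₁⁴ − T₂⁴) / (1/ε₁ + 1/ε₂ − 1).
1/ε₁ + 1/ε₂ − 1 = 1/0.65 + 1/0.68 − 1 = 2.009.
T₁⁴ − T₂⁴ = 6.36×10^11 − 7.17×10^9 = 6.29×10^11 K⁴.
q = 5.67×10⁻⁸ × 6.29×10^11 / 2.009 = 17700 W/m².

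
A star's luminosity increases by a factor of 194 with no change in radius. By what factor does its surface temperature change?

factor ≈ 3.73

P ∝ T⁴ ⇒ T ∝ P^(1/4), so T scales by (194)^(1/4) = 3.73.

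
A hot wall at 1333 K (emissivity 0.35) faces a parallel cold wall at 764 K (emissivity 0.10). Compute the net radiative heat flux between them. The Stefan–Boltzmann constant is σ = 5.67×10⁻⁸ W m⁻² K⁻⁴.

q ≈ 13500 W/m²

For two large parallel gray plates, q = σ(T₁⁴ − T₂⁴) / (1/ε₁ + 1/ε₂ − 1).
1/ε₁ + 1/ε₂ − 1 = 1/0.35 + 1/0.10 − 1 = 11.86.
T₁⁴ − T₂⁴ = 3.16×10^12 − 3.41×10^11 = 2.82×10^12 K⁴.
q = 5.67×10⁻⁸ × 2.82×10^12 / 11.86 = 13500 W/m².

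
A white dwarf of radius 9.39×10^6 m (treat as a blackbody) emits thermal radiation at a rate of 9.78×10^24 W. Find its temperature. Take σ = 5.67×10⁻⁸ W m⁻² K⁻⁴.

A = 4πr² = 4π × (9.39×10^6)² = 1.11×10^15 m².
From P = σAT⁴, T = (P / σA)^(1/4) = (9.78×10^24 / (5.67×10⁻⁸ × 1.11×10^15))^(1/4).
T = (1.56×10^17)^(1/4) = 19900 K.

T ≈ 19900 K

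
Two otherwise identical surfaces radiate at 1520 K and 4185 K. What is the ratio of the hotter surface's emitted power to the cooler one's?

ratio ≈ 57.5

P ∝ T⁴, so the ratio is (4185/1520)⁴ = (2.753)⁴ = 57.5.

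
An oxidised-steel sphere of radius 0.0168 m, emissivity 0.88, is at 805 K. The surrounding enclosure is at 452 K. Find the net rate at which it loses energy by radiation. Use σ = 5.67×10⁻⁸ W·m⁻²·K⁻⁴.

A = 4πr² = 4π × (0.0168)² = 3.55×10^-3 m².
Q = εσA(T⁴ − T_s⁴). T⁴ − T_s⁴ = (805)⁴ − (452)⁴ = 4.20×10^11 − 4.17×10^10 = 3.78×10^11 K⁴.
Q = 0.88 × 5.67×10⁻⁸ × 3.55×10^-3 × 3.78×10^11 = 66.9 W.

Q ≈ 66.9 W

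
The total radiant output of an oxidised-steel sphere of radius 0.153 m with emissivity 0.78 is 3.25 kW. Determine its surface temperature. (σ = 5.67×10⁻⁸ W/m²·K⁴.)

A = 4πr² = 4π × (0.153)² = 0.294 m².
From P = εσAT⁴, T = (P / εσA)^(1/4) = (3250 / (0.78 × 5.67×10⁻⁸ × 0.294))^(1/4).
T = (2.50×10^11)^(1/4) = 707 K.

T ≈ 707 K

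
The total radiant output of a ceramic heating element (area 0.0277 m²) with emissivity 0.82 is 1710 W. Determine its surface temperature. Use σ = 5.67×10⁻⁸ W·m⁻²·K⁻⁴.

T ≈ 1070 K

From P = εσAT⁴, T = (P / εσA)^(1/4) = (1710 / (0.82 × 5.67×10⁻⁸ × 0.0277))^(1/4).
T = (1.33×10^12)^(1/4) = 1070 K.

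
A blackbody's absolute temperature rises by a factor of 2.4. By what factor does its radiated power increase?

factor ≈ 33.2

P ∝ T⁴, so the power scales as (2.4)⁴ = 33.2.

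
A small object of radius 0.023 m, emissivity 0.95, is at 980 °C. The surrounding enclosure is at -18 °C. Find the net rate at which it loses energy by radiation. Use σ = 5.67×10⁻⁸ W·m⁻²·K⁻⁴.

A = 4πr² = 4π × (0.023)² = 6.65×10^-3 m².
Convert: 980 °C = 1253 K; -18 °C = 255 K.
Q = εσA(T⁴ − T_s⁴). T⁴ − T_s⁴ = (1253)⁴ − (255)⁴ = 2.46×10^12 − 4.23×10^9 = 2.46×10^12 K⁴.
Q = 0.95 × 5.67×10⁻⁸ × 6.65×10^-3 × 2.46×10^12 = 881 W.

Q ≈ 881 W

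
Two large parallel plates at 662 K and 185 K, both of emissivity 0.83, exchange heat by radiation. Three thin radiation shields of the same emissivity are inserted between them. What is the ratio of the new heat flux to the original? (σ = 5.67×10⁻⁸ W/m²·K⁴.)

With N identical shields there are N+1 = 4 gaps in series, each with the same radiative resistance, so the flux falls to 1/(N+1) of its unshielded value.

ratio ≈ 0.250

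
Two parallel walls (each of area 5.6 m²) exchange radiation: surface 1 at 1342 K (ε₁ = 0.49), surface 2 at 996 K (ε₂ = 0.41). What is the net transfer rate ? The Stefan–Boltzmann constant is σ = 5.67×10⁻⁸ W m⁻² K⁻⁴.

Q ≈ 2.06×10^5 W

For two large parallel gray plates, q = σ(T₁⁴ − T₂⁴) / (1/ε₁ + 1/ε₂ − 1).
1/ε₁ + 1/ε₂ − 1 = 1/0.49 + 1/0.41 − 1 = 3.480.
T₁⁴ − T₂⁴ = 3.24×10^12 − 9.84×10^11 = 2.26×10^12 K⁴.
q = 5.67×10⁻⁸ × 2.26×10^12 / 3.480 = 36800 W/m².
Q = q·A = 36800 × 5.6 = 2.06×10^5 W.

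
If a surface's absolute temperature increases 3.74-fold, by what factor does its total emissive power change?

factor ≈ 196

P ∝ T⁴, so the power scales as (3.74)⁴ = 196.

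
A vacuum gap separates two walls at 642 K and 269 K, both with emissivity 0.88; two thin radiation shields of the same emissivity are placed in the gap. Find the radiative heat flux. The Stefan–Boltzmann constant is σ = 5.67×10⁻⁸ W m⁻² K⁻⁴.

q ≈ 2440 W/m²

Each of the 3 gaps contributes resistance (2/ε − 1) = 2/0.88 − 1 = 1.273; total = 3.818.
q = σ(T₁⁴ − T₂⁴) / 3.818 = 5.67×10⁻⁸ × 1.65×10^11 / 3.818 = 2440 W/m².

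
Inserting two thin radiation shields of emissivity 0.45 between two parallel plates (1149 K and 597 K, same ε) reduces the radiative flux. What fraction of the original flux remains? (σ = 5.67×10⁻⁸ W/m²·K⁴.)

With N identical shields there are N+1 = 3 gaps in series, each with the same radiative resistance, so the flux falls to 1/(N+1) of its unshielded value.

ratio ≈ 0.333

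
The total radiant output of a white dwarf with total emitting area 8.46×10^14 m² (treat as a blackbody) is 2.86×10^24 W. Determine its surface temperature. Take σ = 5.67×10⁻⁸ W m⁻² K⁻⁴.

From P = σAT⁴, T = (P / σA)^(1/4) = (2.86×10^24 / (5.67×10⁻⁸ × 8.46×10^14))^(1/4).
T = (5.96×10^16)^(1/4) = 15600 K.

T ≈ 15600 K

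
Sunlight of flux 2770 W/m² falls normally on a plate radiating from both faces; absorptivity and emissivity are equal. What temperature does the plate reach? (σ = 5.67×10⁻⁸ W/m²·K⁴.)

T ≈ 395 K

Absorbed flux αS = emitted flux 2εσT⁴ per unit area; with α = ε this gives T = (S/2σ)^(1/4).
T = (2770 / (2 × 5.67×10⁻⁸))^(1/4) = (2.44×10^10)^(1/4).
T = 395 K.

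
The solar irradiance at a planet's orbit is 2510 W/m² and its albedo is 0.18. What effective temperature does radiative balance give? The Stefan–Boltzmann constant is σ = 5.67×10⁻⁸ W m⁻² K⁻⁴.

T ≈ 309 K

Power absorbed = (1−a)S·πR²; power emitted = 4πR²σT⁴. Equating and cancelling πR²:
T = ((1−a)S / 4σ)^(1/4) = (2060 / (4 × 5.67×10⁻⁸))^(1/4) = (9.07×10^9)^(1/4).
T = 309 K.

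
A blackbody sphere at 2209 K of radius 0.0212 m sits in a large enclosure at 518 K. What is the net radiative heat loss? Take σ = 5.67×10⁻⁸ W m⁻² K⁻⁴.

A = 4πr² = 4π × (0.0212)² = 5.65×10^-3 m².
Q = σA(T⁴ − T_s⁴). T⁴ − T_s⁴ = (2209)⁴ − (518)⁴ = 2.38×10^13 − 7.20×10^10 = 2.37×10^13 K⁴.
Q = 5.67×10⁻⁸ × 5.65×10^-3 × 2.37×10^13 = 7600 W.

Q ≈ 7600 W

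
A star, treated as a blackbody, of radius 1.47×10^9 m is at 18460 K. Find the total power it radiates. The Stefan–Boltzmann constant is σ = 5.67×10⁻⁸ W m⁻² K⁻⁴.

P ≈ 1.79×10^29 W

A = 4πr² = 4π × (1.47×10^9)² = 2.72×10^19 m².
P = σAT⁴ = 5.67×10⁻⁸ × 2.72×10^19 × (18460)⁴ = 5.67×10⁻⁸ × 2.72×10^19 × 1.16×10^17.
P = 1.79×10^29 W.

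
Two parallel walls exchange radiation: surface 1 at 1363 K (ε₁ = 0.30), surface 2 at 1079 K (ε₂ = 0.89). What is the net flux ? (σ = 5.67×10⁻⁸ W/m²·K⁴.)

q ≈ 34400 W/m²

For two large parallel gray plates, q = σ(T₁⁴ − T₂⁴) / (1/ε₁ + 1/ε₂ − 1).
1/ε₁ + 1/ε₂ − 1 = 1/0.30 + 1/0.89 − 1 = 3.457.
T₁⁴ − T₂⁴ = 3.45×10^12 − 1.36×10^12 = 2.10×10^12 K⁴.
q = 5.67×10⁻⁸ × 2.10×10^12 / 3.457 = 34400 W/m².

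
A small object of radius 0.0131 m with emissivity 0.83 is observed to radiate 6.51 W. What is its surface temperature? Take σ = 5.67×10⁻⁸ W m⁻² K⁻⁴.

A = 4πr² = 4π × (0.0131)² = 2.16×10^-3 m².
From P = εσAT⁴, T = (P / εσA)^(1/4) = (6.51 / (0.83 × 5.67×10⁻⁸ × 2.16×10^-3))^(1/4).
T = (6.41×10^10)^(1/4) = 503 K.

T ≈ 503 K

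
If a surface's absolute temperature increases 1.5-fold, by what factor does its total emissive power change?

P ∝ T⁴, so the power scales as (1.5)⁴ = 5.06.

factor ≈ 5.06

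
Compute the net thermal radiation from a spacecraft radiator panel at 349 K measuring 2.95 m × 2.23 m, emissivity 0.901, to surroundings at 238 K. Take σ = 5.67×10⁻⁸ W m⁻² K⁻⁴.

Q ≈ 3910 W

A = 2.95 × 2.23 = 6.58 m².
Q = εσA(T⁴ − T_s⁴). T⁴ − T_s⁴ = (349)⁴ − (238)⁴ = 1.48×10^10 − 3.21×10^9 = 1.16×10^10 K⁴.
Q = 0.901 × 5.67×10⁻⁸ × 6.58 × 1.16×10^10 = 3910 W.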